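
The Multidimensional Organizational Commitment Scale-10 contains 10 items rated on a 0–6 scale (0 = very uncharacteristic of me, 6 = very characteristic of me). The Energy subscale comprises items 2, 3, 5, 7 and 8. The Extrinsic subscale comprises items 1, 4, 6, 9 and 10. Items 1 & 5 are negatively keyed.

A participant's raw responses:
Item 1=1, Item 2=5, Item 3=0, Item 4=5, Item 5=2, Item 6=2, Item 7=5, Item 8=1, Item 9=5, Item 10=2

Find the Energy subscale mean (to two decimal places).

Energy items: 2, 3, 5, 7, 8.
Of these, item 5 is negatively keyed; reversed = (0+6) − raw = 6 − raw.
  item 2: 5
  item 3: 0
  item 5: 6 − 2 = 4
  item 7: 5
  item 8: 1
Sum = 5 + 0 + 4 + 5 + 1 = 15
Mean = 15 / 5 = 3.00

3.00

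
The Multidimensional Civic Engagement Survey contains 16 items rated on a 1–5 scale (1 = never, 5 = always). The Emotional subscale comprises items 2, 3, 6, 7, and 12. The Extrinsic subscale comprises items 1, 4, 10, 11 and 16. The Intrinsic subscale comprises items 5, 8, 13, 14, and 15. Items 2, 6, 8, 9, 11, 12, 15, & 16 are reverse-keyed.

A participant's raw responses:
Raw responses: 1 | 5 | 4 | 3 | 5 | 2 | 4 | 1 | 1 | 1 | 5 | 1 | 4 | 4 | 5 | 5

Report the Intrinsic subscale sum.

Intrinsic items: 5, 8, 13, 14, 15.
Of these, items 8 and 15 are reverse-keyed; reversed = (1+5) − raw = 6 − raw.
  item 5: 5
  item 8: 6 − 1 = 5
  item 13: 4
  item 14: 4
  item 15: 6 − 5 = 1
Sum = 5 + 5 + 4 + 4 + 1 = 19

19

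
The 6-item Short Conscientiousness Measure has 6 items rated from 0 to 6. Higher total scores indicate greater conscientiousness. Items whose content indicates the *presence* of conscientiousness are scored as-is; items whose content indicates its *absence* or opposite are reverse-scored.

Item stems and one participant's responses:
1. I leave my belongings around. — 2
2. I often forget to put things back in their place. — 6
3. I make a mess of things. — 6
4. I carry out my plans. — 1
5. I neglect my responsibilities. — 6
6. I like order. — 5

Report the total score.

Items 1, 2, 3, 5 describe the absence/opposite of conscientiousness → reverse-score.
on a 0–6 scale, reversed = 6 − raw.
  item 1: 6 − 2 = 4
  item 2: 6 − 6 = 0
  item 3: 6 − 6 = 0
  item 4: 1
  item 5: 6 − 6 = 0
  item 6: 5
Total = 4 + 0 + 0 + 1 + 0 + 5 = 10

10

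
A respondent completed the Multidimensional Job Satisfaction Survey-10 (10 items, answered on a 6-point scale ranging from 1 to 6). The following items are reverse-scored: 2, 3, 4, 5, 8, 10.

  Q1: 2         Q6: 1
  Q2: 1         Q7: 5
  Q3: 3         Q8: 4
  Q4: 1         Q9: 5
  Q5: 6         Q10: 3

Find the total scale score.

37

Reversing items 2, 3, 4, 5, 8 and 10 with 7 − raw:
Total = 2 + (7−1) + (7−3) + (7−1) + (7−6) + 1 + 5 + (7−4) + 5 + (7−3)
      = 2 + 6 + 4 + 6 + 1 + 1 + 5 + 3 + 5 + 4 = 37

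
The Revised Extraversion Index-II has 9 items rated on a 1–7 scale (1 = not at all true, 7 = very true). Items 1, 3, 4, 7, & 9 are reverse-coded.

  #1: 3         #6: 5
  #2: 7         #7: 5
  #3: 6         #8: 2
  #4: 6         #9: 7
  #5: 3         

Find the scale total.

Reversing items 1, 3, 4, 7 and 9 with 8 − raw:
Total = (8−3) + 7 + (8−6) + (8−6) + 3 + 5 + (8−5) + 2 + (8−7)
      = 5 + 7 + 2 + 2 + 3 + 5 + 3 + 2 + 1 = 30

30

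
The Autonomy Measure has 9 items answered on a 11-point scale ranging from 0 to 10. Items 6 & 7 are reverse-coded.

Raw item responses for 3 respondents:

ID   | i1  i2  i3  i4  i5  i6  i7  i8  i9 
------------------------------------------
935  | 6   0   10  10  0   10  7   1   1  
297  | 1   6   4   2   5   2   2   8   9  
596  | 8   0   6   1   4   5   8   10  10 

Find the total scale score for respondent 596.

46

Respondent 596 raw: 8, 0, 6, 1, 4, 5, 8, 10, 10.
Reverse-coded (reversed = (0+10) − raw = 10 − raw):
  item 1: 8
  item 2: 0
  item 3: 6
  item 4: 1
  item 5: 4
  item 6: 10 − 5 = 5
  item 7: 10 − 8 = 2
  item 8: 10
  item 9: 10
Sum = 8 + 0 + 6 + 1 + 4 + 5 + 2 + 10 + 10 = 46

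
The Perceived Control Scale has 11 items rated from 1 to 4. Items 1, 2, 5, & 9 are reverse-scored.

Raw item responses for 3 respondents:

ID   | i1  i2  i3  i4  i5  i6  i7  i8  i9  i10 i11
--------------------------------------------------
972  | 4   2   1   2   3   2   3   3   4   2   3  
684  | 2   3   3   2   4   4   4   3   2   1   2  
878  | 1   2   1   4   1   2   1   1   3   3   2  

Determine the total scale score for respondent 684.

28

Respondent 684 raw: 2, 3, 3, 2, 4, 4, 4, 3, 2, 1, 2.
Reverse-coded (reverse-coded value = 5 − response):
  item 1: 5 − 2 = 3
  item 2: 5 − 3 = 2
  item 3: 3
  item 4: 2
  item 5: 5 − 4 = 1
  item 6: 4
  item 7: 4
  item 8: 3
  item 9: 5 − 2 = 3
  item 10: 1
  item 11: 2
Sum = 3 + 2 + 3 + 2 + 1 + 4 + 4 + 3 + 3 + 1 + 2 = 28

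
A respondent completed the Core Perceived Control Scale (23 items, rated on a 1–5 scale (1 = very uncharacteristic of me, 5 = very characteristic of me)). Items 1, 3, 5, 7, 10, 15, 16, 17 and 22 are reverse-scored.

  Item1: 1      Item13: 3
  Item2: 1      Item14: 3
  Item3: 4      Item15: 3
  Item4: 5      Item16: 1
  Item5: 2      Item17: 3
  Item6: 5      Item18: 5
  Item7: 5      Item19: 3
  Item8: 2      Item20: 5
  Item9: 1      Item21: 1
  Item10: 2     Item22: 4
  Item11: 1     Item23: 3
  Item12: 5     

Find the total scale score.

72

Apply reverse scoring (reverse-coded value = 6 − response):
  item 1: 6 − 1 = 5
  item 3: 6 − 4 = 2
  item 5: 6 − 2 = 4
  item 7: 6 − 5 = 1
  item 10: 6 − 2 = 4
  item 15: 6 − 3 = 3
  item 16: 6 − 1 = 5
  item 17: 6 − 3 = 3
  item 22: 6 − 4 = 2
After reverse-coding: 5, 1, 2, 5, 4, 5, 1, 2, 1, 4, 1, 5, 3, 3, 3, 5, 3, 5, 3, 5, 1, 2, 3
Total = 5 + 1 + 2 + 5 + 4 + 5 + 1 + 2 + 1 + 4 + 1 + 5 + 3 + 3 + 3 + 5 + 3 + 5 + 3 + 5 + 1 + 2 + 3 = 72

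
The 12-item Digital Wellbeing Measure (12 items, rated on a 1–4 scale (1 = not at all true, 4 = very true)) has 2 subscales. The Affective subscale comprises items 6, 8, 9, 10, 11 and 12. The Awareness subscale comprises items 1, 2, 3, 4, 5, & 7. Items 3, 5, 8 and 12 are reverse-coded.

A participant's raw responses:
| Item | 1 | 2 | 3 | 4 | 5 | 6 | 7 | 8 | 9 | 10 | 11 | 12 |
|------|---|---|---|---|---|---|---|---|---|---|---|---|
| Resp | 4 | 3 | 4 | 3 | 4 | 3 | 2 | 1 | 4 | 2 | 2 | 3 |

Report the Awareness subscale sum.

Awareness items: 1, 2, 3, 4, 5, 7.
Of these, items 3 and 5 are reverse-coded; reversed = (1+4) − raw = 5 − raw.
  item 1: 4
  item 2: 3
  item 3: 5 − 4 = 1
  item 4: 3
  item 5: 5 − 4 = 1
  item 7: 2
Sum = 4 + 3 + 1 + 3 + 1 + 2 = 14

14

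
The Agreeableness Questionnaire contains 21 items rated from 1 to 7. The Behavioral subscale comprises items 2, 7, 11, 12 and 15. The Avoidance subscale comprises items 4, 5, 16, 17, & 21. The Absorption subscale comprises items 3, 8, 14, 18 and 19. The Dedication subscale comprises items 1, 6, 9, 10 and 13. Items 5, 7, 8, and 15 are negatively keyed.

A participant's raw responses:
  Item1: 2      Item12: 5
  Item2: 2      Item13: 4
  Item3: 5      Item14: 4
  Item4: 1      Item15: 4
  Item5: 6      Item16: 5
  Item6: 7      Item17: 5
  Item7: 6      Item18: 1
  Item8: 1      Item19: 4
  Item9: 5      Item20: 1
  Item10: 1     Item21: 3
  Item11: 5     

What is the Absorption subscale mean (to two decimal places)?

4.20

Absorption items: 3, 8, 14, 18, 19.
Of these, item 8 is negatively keyed; on a 1–7 scale, reversed = 8 − raw.
  item 3: 5
  item 8: 8 − 1 = 7
  item 14: 4
  item 18: 1
  item 19: 4
Sum = 5 + 7 + 4 + 1 + 4 = 21
Mean = 21 / 5 = 4.20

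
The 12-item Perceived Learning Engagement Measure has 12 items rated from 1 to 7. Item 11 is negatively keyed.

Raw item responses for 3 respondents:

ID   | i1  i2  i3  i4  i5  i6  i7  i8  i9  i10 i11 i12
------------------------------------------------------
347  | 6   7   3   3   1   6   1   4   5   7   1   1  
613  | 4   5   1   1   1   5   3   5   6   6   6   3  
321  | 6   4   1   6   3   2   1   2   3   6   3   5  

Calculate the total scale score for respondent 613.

Respondent 613 raw: 4, 5, 1, 1, 1, 5, 3, 5, 6, 6, 6, 3.
Reverse-coded (on a 1–7 scale, reversed = 8 − raw):
  item 1: 4
  item 2: 5
  item 3: 1
  item 4: 1
  item 5: 1
  item 6: 5
  item 7: 3
  item 8: 5
  item 9: 6
  item 10: 6
  item 11: 8 − 6 = 2
  item 12: 3
Sum = 4 + 5 + 1 + 1 + 1 + 5 + 3 + 5 + 6 + 6 + 2 + 3 = 42

42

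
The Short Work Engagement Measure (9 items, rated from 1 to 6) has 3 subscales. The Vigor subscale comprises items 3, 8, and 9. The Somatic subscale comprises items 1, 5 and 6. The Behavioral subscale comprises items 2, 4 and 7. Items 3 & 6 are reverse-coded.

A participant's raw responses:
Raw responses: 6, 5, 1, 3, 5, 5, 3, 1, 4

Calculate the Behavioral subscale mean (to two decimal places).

3.67

Behavioral items: 2, 4, 7.
  item 2: 5
  item 4: 3
  item 7: 3
Sum = 5 + 3 + 3 = 11
Mean = 11 / 3 = 3.67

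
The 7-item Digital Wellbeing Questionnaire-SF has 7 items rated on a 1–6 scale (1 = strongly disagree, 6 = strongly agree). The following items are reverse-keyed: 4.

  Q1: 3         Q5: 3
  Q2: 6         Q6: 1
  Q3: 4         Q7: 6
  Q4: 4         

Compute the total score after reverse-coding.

Apply reverse scoring (reversed = (1+6) − raw = 7 − raw):
  item 4: 7 − 4 = 3
Scored responses: 3, 6, 4, 3, 3, 1, 6
Total = 3 + 6 + 4 + 3 + 3 + 1 + 6 = 26

26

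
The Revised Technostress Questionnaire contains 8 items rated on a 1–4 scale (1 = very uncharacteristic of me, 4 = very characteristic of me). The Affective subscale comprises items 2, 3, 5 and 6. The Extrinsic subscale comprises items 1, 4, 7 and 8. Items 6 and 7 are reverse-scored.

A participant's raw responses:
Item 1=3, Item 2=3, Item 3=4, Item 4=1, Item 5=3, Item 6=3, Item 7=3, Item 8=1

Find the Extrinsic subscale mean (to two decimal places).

Extrinsic items: 1, 4, 7, 8.
Of these, item 7 is reverse-scored; reverse-coded value = 5 − response.
  item 1: 3
  item 4: 1
  item 7: 5 − 3 = 2
  item 8: 1
Sum = 3 + 1 + 2 + 1 = 7
Mean = 7 / 4 = 1.75

1.75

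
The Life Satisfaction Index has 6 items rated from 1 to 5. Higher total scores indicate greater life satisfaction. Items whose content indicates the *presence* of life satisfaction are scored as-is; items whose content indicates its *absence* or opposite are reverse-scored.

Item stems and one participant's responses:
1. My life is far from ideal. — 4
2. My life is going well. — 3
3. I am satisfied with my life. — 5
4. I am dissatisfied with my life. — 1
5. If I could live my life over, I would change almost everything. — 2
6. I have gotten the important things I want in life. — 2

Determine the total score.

21

Items 1, 4, 5 describe the absence/opposite of life satisfaction → reverse-score.
reverse-coded value = 6 − response.
  item 1: 6 − 4 = 2
  item 2: 3
  item 3: 5
  item 4: 6 − 1 = 5
  item 5: 6 − 2 = 4
  item 6: 2
Total = 2 + 3 + 5 + 5 + 4 + 2 = 21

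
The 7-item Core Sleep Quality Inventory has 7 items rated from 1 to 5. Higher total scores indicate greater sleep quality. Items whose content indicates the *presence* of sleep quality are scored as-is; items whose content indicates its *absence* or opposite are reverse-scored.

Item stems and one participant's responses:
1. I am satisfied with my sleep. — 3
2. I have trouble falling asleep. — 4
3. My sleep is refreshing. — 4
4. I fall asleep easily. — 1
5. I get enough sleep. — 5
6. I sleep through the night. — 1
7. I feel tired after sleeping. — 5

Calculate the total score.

17

Items 2, 7 describe the absence/opposite of sleep quality → reverse-score.
reverse-coded value = 6 − response.
  item 1: 3
  item 2: 6 − 4 = 2
  item 3: 4
  item 4: 1
  item 5: 5
  item 6: 1
  item 7: 6 − 5 = 1
Total = 3 + 2 + 4 + 1 + 5 + 1 + 1 = 17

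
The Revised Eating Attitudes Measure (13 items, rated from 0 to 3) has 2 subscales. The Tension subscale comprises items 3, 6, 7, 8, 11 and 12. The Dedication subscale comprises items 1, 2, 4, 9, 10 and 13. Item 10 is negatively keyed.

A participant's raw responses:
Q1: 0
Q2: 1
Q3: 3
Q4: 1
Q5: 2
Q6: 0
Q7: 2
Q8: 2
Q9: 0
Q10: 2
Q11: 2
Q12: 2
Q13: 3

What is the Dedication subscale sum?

6

Dedication items: 1, 2, 4, 9, 10, 13.
Of these, item 10 is negatively keyed; reverse-coded value = 3 − response.
  item 1: 0
  item 2: 1
  item 4: 1
  item 9: 0
  item 10: 3 − 2 = 1
  item 13: 3
Sum = 0 + 1 + 1 + 0 + 1 + 3 = 6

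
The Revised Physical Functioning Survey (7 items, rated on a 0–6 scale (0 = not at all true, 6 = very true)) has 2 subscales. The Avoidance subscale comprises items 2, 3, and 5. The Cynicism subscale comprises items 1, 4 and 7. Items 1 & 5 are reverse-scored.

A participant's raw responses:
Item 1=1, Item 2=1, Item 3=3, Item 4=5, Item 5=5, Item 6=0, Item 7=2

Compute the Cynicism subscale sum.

Cynicism items: 1, 4, 7.
Of these, item 1 is reverse-scored; reversed = (0+6) − raw = 6 − raw.
  item 1: 6 − 1 = 5
  item 4: 5
  item 7: 2
Sum = 5 + 5 + 2 = 12

12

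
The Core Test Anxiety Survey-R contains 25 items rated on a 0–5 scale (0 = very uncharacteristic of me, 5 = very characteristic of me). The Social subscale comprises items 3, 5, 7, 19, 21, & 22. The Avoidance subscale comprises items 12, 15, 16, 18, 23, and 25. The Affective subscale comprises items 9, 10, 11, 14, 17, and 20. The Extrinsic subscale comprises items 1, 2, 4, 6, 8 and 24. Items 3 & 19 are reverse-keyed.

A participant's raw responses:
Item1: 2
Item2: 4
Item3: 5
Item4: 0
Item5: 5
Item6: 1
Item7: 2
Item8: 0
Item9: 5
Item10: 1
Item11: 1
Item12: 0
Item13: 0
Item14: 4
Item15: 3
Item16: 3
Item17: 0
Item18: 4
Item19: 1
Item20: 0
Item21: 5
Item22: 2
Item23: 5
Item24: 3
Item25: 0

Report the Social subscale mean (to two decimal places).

Social items: 3, 5, 7, 19, 21, 22.
Of these, items 3 & 19 are reverse-keyed; on a 0–5 scale, reversed = 5 − raw.
  item 3: 5 − 5 = 0
  item 5: 5
  item 7: 2
  item 19: 5 − 1 = 4
  item 21: 5
  item 22: 2
Sum = 0 + 5 + 2 + 4 + 5 + 2 = 18
Mean = 18 / 6 = 3.00

3.00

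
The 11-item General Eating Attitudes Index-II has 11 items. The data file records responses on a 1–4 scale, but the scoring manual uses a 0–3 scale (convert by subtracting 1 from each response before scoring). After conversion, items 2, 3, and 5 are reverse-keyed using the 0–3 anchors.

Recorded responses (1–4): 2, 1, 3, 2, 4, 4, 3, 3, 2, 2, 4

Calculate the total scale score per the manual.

Convert to 0–3: 1, 0, 2, 1, 3, 3, 2, 2, 1, 1, 3
Reverse-coded (on a 0–3 scale, reversed = 3 − raw):
  item 2: 3 − 0 = 3
  item 3: 3 − 2 = 1
  item 5: 3 − 3 = 0
Scored: 1, 3, 1, 1, 0, 3, 2, 2, 1, 1, 3
Total = 18

18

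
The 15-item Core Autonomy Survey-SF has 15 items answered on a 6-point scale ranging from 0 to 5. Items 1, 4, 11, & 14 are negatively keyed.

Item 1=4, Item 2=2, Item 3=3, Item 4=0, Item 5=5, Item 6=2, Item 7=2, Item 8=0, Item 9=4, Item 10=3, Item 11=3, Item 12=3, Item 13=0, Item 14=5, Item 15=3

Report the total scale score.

35

Reversing items 1, 4, 11 and 14 with 5 − raw:
Total = (5−4) + 2 + 3 + (5−0) + 5 + 2 + 2 + 0 + 4 + 3 + (5−3) + 3 + 0 + (5−5) + 3
      = 1 + 2 + 3 + 5 + 5 + 2 + 2 + 0 + 4 + 3 + 2 + 3 + 0 + 0 + 3 = 35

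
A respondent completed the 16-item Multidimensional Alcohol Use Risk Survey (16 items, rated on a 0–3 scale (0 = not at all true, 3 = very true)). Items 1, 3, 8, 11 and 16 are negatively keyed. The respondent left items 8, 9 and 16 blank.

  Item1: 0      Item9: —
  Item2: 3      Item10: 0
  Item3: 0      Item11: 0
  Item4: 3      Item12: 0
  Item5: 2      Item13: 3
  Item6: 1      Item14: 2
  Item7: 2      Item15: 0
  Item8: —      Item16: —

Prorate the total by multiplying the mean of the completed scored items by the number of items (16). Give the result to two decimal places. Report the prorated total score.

30.77

Reverse-coded (reversed = (0+3) − raw = 3 − raw):
  item 1: 3 − 0 = 3
  item 3: 3 − 0 = 3
  item 11: 3 − 0 = 3
Completed scored items (13 of 16): 3, 3, 3, 3, 2, 1, 2, 0, 3, 0, 3, 2, 0; sum = 25.
Person mean = 25 / 13 ≈ 1.9231
Prorated total = (25 / 13) × 16 = 30.77 (to 2 dp)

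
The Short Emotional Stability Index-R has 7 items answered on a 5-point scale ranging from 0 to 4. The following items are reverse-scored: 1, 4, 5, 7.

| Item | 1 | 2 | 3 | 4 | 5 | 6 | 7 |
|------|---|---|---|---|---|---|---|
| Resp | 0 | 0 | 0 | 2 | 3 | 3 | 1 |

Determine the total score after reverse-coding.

13

Reversing items 1, 4, 5 and 7 with 4 − raw:
Total = (4−0) + 0 + 0 + (4−2) + (4−3) + 3 + (4−1)
      = 4 + 0 + 0 + 2 + 1 + 3 + 3 = 13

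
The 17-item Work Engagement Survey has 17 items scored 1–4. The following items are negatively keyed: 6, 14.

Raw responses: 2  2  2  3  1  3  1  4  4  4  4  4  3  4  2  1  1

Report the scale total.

41

Raw sum = 45. Negatively keyed items: 6, 14; their raw sum = 7.
Each reversal replaces raw with 5 − raw, changing the total by 5 − 2·raw per item.
Total = 45 + 2·5 − 2·7 = 45 + 10 − 14 = 41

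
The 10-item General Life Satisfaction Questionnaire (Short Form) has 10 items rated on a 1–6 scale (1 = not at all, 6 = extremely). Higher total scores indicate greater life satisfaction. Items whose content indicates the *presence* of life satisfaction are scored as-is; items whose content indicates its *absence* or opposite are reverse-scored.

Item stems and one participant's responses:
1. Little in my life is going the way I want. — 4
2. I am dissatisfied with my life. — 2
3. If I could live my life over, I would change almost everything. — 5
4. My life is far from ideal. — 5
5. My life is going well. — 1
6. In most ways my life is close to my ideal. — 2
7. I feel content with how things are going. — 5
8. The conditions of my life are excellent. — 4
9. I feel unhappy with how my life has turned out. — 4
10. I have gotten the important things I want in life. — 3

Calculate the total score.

30

Items 1, 2, 3, 4, 9 describe the absence/opposite of life satisfaction → reverse-score.
reverse-coded value = 7 − response.
  item 1: 7 − 4 = 3
  item 2: 7 − 2 = 5
  item 3: 7 − 5 = 2
  item 4: 7 − 5 = 2
  item 5: 1
  item 6: 2
  item 7: 5
  item 8: 4
  item 9: 7 − 4 = 3
  item 10: 3
Total = 3 + 5 + 2 + 2 + 1 + 2 + 5 + 4 + 3 + 3 = 30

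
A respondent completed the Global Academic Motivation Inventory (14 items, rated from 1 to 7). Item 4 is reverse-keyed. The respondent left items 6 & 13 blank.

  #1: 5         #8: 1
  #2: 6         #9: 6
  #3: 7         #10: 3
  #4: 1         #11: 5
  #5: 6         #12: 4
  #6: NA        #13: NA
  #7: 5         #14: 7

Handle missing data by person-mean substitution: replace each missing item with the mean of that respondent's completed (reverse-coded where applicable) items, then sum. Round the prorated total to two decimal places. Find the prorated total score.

Reverse-coded (on a 1–7 scale, reversed = 8 − raw):
  item 4: 8 − 1 = 7
Completed scored items (12 of 14): 5, 6, 7, 7, 6, 5, 1, 6, 3, 5, 4, 7; sum = 62.
Person mean = 62 / 12 ≈ 5.1667
Prorated total = (62 / 12) × 14 = 72.33 (to 2 dp)

72.33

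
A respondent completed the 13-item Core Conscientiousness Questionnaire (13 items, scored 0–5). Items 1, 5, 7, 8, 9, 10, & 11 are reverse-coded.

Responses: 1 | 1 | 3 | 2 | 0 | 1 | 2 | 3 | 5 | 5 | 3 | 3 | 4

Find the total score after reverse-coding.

Apply reverse scoring (on a 0–5 scale, reversed = 5 − raw):
  item 1: 5 − 1 = 4
  item 5: 5 − 0 = 5
  item 7: 5 − 2 = 3
  item 8: 5 − 3 = 2
  item 9: 5 − 5 = 0
  item 10: 5 − 5 = 0
  item 11: 5 − 3 = 2
Scored items: 4, 1, 3, 2, 5, 1, 3, 2, 0, 0, 2, 3, 4
Total = 4 + 1 + 3 + 2 + 5 + 1 + 3 + 2 + 0 + 0 + 2 + 3 + 4 = 30

30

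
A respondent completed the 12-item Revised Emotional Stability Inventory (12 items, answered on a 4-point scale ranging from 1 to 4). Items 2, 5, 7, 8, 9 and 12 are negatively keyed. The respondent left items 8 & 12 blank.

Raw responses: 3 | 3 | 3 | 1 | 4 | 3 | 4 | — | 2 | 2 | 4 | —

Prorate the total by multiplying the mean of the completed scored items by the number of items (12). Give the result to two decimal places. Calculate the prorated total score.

27.60

Reverse-coded (reverse-coded value = 5 − response):
  item 2: 5 − 3 = 2
  item 5: 5 − 4 = 1
  item 7: 5 − 4 = 1
  item 9: 5 − 2 = 3
Completed scored items (10 of 12): 3, 2, 3, 1, 1, 3, 1, 3, 2, 4; sum = 23.
Person mean = 23 / 10 ≈ 2.3000
Prorated total = (23 / 10) × 12 = 27.60 (to 2 dp)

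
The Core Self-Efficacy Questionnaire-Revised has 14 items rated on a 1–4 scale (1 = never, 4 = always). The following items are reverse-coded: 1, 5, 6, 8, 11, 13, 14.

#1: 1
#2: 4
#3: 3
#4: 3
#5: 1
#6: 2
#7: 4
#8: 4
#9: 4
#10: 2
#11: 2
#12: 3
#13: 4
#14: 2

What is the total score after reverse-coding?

42

Reverse-coded items use 5 − raw:
  item 1: 5 − 1 = 4
  item 5: 5 − 1 = 4
  item 6: 5 − 2 = 3
  item 8: 5 − 4 = 1
  item 11: 5 − 2 = 3
  item 13: 5 − 4 = 1
  item 14: 5 − 2 = 3
Scored items: 4, 4, 3, 3, 4, 3, 4, 1, 4, 2, 3, 3, 1, 3
Total = 4 + 4 + 3 + 3 + 4 + 3 + 4 + 1 + 4 + 2 + 3 + 3 + 1 + 3 = 42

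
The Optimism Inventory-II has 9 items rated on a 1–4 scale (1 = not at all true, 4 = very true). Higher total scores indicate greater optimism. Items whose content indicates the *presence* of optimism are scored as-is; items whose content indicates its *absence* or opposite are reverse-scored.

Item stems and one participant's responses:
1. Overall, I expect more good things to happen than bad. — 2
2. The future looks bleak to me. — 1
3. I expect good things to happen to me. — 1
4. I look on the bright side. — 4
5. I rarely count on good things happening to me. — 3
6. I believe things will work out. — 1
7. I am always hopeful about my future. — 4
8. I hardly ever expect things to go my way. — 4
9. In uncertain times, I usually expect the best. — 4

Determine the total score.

Items 2, 5, 8 describe the absence/opposite of optimism → reverse-score.
reverse-coded value = 5 − response.
  item 1: 2
  item 2: 5 − 1 = 4
  item 3: 1
  item 4: 4
  item 5: 5 − 3 = 2
  item 6: 1
  item 7: 4
  item 8: 5 − 4 = 1
  item 9: 4
Total = 2 + 4 + 1 + 4 + 2 + 1 + 4 + 1 + 4 = 23

23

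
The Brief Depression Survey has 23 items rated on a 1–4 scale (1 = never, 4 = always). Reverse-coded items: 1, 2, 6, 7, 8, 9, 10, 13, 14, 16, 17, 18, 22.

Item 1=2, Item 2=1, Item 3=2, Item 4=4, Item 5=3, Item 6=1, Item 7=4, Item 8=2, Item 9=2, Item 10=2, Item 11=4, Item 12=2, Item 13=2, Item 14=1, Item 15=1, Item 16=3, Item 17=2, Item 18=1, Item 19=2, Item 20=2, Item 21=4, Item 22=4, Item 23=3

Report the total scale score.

Apply reverse scoring (reverse-coded value = 5 − response):
  item 1: 5 − 2 = 3
  item 2: 5 − 1 = 4
  item 6: 5 − 1 = 4
  item 7: 5 − 4 = 1
  item 8: 5 − 2 = 3
  item 9: 5 − 2 = 3
  item 10: 5 − 2 = 3
  item 13: 5 − 2 = 3
  item 14: 5 − 1 = 4
  item 16: 5 − 3 = 2
  item 17: 5 − 2 = 3
  item 18: 5 − 1 = 4
  item 22: 5 − 4 = 1
Scored responses: 3, 4, 2, 4, 3, 4, 1, 3, 3, 3, 4, 2, 3, 4, 1, 2, 3, 4, 2, 2, 4, 1, 3
Total = 3 + 4 + 2 + 4 + 3 + 4 + 1 + 3 + 3 + 3 + 4 + 2 + 3 + 4 + 1 + 2 + 3 + 4 + 2 + 2 + 4 + 1 + 3 = 65

65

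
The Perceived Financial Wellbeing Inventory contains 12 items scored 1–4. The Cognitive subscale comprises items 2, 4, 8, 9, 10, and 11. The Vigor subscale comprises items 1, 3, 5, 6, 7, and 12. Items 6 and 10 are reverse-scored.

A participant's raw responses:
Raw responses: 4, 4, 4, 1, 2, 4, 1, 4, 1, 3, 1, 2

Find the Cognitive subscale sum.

Cognitive items: 2, 4, 8, 9, 10, 11.
Of these, item 10 is reverse-scored; reversed = (1+4) − raw = 5 − raw.
  item 2: 4
  item 4: 1
  item 8: 4
  item 9: 1
  item 10: 5 − 3 = 2
  item 11: 1
Sum = 4 + 1 + 4 + 1 + 2 + 1 = 13

13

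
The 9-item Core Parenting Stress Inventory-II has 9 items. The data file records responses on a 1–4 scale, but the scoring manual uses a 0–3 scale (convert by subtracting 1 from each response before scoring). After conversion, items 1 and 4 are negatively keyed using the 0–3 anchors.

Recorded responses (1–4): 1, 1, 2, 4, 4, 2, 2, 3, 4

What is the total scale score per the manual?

14

Convert to 0–3: 0, 0, 1, 3, 3, 1, 1, 2, 3
Reverse-coded (on a 0–3 scale, reversed = 3 − raw):
  item 1: 3 − 0 = 3
  item 4: 3 − 3 = 0
Scored: 3, 0, 1, 0, 3, 1, 1, 2, 3
Total = 14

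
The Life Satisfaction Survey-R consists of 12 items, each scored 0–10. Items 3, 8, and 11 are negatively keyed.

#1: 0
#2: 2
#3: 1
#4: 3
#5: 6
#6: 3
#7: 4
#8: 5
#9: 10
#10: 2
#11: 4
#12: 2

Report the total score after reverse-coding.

52

Apply reverse scoring (on a 0–10 scale, reversed = 10 − raw):
  item 3: 10 − 1 = 9
  item 8: 10 − 5 = 5
  item 11: 10 − 4 = 6
After reverse-coding: 0, 2, 9, 3, 6, 3, 4, 5, 10, 2, 6, 2
Total = 0 + 2 + 9 + 3 + 6 + 3 + 4 + 5 + 10 + 2 + 6 + 2 = 52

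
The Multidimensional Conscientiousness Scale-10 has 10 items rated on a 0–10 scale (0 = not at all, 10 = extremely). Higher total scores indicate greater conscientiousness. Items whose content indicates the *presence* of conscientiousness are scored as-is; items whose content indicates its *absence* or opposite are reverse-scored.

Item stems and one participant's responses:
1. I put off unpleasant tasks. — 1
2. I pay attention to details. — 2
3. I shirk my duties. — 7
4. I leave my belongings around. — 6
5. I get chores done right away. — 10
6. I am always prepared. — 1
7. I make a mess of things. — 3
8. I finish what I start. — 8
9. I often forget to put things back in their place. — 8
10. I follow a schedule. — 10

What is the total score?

Items 1, 3, 4, 7, 9 describe the absence/opposite of conscientiousness → reverse-score.
reversed = (0+10) − raw = 10 − raw.
  item 1: 10 − 1 = 9
  item 2: 2
  item 3: 10 − 7 = 3
  item 4: 10 − 6 = 4
  item 5: 10
  item 6: 1
  item 7: 10 − 3 = 7
  item 8: 8
  item 9: 10 − 8 = 2
  item 10: 10
Total = 9 + 2 + 3 + 4 + 10 + 1 + 7 + 8 + 2 + 10 = 56

56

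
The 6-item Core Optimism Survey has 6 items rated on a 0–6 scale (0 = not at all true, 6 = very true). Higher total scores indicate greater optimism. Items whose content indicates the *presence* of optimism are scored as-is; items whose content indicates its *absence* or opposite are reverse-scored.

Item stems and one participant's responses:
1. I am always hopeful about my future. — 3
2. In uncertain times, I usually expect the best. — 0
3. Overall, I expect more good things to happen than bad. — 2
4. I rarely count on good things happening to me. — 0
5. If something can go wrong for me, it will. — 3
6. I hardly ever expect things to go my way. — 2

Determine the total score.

Items 4, 5, 6 describe the absence/opposite of optimism → reverse-score.
on a 0–6 scale, reversed = 6 − raw.
  item 1: 3
  item 2: 0
  item 3: 2
  item 4: 6 − 0 = 6
  item 5: 6 − 3 = 3
  item 6: 6 − 2 = 4
Total = 3 + 0 + 2 + 6 + 3 + 4 = 18

18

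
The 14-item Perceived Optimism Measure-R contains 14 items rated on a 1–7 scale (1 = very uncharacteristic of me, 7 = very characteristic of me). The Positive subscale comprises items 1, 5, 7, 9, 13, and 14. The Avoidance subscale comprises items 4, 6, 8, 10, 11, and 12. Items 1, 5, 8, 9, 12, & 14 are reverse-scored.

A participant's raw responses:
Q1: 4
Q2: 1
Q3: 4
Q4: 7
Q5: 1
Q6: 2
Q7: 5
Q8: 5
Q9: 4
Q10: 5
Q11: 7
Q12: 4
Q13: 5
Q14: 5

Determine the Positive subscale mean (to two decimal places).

4.67

Positive items: 1, 5, 7, 9, 13, 14.
Of these, items 1, 5, 9, and 14 are reverse-scored; reversed = (1+7) − raw = 8 − raw.
  item 1: 8 − 4 = 4
  item 5: 8 − 1 = 7
  item 7: 5
  item 9: 8 − 4 = 4
  item 13: 5
  item 14: 8 − 5 = 3
Sum = 4 + 7 + 5 + 4 + 5 + 3 = 28
Mean = 28 / 6 = 4.67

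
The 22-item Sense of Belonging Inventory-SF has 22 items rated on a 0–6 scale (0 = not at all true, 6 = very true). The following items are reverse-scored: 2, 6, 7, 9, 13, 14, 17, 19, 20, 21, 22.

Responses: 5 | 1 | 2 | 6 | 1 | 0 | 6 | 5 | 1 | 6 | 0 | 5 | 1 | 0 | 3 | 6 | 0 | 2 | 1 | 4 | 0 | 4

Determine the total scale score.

89

Raw sum = 59. Reverse-scored items: 2, 6, 7, 9, 13, 14, 17, 19, 20, 21, 22; their raw sum = 18.
Each reversal replaces raw with 6 − raw, changing the total by 6 − 2·raw per item.
Total = 59 + 11·6 − 2·18 = 59 + 66 − 36 = 89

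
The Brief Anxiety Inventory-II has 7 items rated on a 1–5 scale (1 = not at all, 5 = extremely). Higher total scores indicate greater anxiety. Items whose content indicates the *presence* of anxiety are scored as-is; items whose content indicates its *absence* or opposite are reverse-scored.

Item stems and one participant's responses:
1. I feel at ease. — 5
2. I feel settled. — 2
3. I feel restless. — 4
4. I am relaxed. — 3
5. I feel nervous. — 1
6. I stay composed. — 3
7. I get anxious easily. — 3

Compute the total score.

19

Items 1, 2, 4, 6 describe the absence/opposite of anxiety → reverse-score.
reverse-coded value = 6 − response.
  item 1: 6 − 5 = 1
  item 2: 6 − 2 = 4
  item 3: 4
  item 4: 6 − 3 = 3
  item 5: 1
  item 6: 6 − 3 = 3
  item 7: 3
Total = 1 + 4 + 4 + 3 + 1 + 3 + 3 = 19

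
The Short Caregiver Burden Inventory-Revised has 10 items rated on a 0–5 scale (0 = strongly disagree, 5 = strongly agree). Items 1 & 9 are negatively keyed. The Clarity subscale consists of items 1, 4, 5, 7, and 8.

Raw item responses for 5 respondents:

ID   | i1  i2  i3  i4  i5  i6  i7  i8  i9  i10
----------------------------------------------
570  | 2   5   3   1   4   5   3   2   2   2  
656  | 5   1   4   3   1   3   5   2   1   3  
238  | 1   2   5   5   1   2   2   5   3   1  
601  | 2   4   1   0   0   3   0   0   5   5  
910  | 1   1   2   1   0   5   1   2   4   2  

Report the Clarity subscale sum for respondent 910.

8

Respondent 910 raw: 1, 1, 2, 1, 0, 5, 1, 2, 4, 2.
Clarity items: 1, 4, 5, 7, 8.
Reverse-coded (on a 0–5 scale, reversed = 5 − raw):
  item 1: 5 − 1 = 4
  item 4: 1
  item 5: 0
  item 7: 1
  item 8: 2
Sum = 4 + 1 + 0 + 1 + 2 = 8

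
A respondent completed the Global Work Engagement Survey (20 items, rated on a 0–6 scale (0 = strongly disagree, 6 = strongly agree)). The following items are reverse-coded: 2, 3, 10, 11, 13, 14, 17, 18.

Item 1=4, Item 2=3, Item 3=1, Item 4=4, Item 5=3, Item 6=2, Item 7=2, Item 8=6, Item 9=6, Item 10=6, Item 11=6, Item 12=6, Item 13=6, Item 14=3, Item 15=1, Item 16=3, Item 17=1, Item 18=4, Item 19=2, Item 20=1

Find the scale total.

Apply reverse scoring (on a 0–6 scale, reversed = 6 − raw):
  item 2: 6 − 3 = 3
  item 3: 6 − 1 = 5
  item 10: 6 − 6 = 0
  item 11: 6 − 6 = 0
  item 13: 6 − 6 = 0
  item 14: 6 − 3 = 3
  item 17: 6 − 1 = 5
  item 18: 6 − 4 = 2
Scored items: 4, 3, 5, 4, 3, 2, 2, 6, 6, 0, 0, 6, 0, 3, 1, 3, 5, 2, 2, 1
Total = 4 + 3 + 5 + 4 + 3 + 2 + 2 + 6 + 6 + 0 + 0 + 6 + 0 + 3 + 1 + 3 + 5 + 2 + 2 + 1 = 58

58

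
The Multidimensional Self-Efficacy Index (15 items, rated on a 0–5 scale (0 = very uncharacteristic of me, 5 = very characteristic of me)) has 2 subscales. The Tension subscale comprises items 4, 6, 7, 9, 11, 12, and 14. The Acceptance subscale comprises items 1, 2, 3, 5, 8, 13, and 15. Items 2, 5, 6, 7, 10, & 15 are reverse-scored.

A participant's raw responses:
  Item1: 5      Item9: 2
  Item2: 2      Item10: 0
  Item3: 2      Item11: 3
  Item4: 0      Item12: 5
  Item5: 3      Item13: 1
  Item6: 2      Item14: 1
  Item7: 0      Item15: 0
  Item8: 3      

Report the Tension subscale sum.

Tension items: 4, 6, 7, 9, 11, 12, 14.
Of these, items 6 and 7 are reverse-scored; reversed = (0+5) − raw = 5 − raw.
  item 4: 0
  item 6: 5 − 2 = 3
  item 7: 5 − 0 = 5
  item 9: 2
  item 11: 3
  item 12: 5
  item 14: 1
Sum = 0 + 3 + 5 + 2 + 3 + 5 + 1 = 19

19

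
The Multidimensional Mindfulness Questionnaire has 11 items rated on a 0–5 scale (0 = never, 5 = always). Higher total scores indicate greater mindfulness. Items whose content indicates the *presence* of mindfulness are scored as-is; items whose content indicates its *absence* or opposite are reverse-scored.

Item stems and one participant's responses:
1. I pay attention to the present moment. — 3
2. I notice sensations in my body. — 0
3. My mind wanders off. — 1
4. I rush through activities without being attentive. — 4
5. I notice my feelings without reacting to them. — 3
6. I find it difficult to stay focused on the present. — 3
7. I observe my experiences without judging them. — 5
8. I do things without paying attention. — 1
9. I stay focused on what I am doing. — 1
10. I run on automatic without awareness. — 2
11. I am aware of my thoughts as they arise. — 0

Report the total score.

Items 3, 4, 6, 8, 10 describe the absence/opposite of mindfulness → reverse-score.
reverse-coded value = 5 − response.
  item 1: 3
  item 2: 0
  item 3: 5 − 1 = 4
  item 4: 5 − 4 = 1
  item 5: 3
  item 6: 5 − 3 = 2
  item 7: 5
  item 8: 5 − 1 = 4
  item 9: 1
  item 10: 5 − 2 = 3
  item 11: 0
Total = 3 + 0 + 4 + 1 + 3 + 2 + 5 + 4 + 1 + 3 + 0 = 26

26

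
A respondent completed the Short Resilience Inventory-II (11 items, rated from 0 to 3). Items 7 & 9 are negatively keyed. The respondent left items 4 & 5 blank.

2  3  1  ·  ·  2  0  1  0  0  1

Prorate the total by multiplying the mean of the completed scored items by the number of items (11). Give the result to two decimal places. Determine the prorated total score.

Reverse-coded (on a 0–3 scale, reversed = 3 − raw):
  item 7: 3 − 0 = 3
  item 9: 3 − 0 = 3
Completed scored items (9 of 11): 2, 3, 1, 2, 3, 1, 3, 0, 1; sum = 16.
Person mean = 16 / 9 ≈ 1.7778
Prorated total = (16 / 9) × 11 = 19.56 (to 2 dp)

19.56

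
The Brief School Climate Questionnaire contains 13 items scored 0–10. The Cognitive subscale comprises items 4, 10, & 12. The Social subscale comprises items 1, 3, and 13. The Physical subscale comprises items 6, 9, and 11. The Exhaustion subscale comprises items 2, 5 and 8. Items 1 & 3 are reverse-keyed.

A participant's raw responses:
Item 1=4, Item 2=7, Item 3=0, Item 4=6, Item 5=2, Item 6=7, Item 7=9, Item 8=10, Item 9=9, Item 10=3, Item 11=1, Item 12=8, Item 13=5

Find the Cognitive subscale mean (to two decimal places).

Cognitive items: 4, 10, 12.
  item 4: 6
  item 10: 3
  item 12: 8
Sum = 6 + 3 + 8 = 17
Mean = 17 / 3 = 5.67

5.67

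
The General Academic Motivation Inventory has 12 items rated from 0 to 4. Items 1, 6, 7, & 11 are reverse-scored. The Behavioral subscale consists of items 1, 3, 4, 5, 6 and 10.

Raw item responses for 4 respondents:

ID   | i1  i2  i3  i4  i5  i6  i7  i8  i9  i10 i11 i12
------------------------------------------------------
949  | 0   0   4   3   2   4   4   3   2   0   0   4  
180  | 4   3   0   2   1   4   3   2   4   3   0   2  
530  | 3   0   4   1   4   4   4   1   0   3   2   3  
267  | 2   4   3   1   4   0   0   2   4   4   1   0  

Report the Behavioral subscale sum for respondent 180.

6

Respondent 180 raw: 4, 3, 0, 2, 1, 4, 3, 2, 4, 3, 0, 2.
Behavioral items: 1, 3, 4, 5, 6, 10.
Reverse-coded (on a 0–4 scale, reversed = 4 − raw):
  item 1: 4 − 4 = 0
  item 3: 0
  item 4: 2
  item 5: 1
  item 6: 4 − 4 = 0
  item 10: 3
Sum = 0 + 0 + 2 + 1 + 0 + 3 = 6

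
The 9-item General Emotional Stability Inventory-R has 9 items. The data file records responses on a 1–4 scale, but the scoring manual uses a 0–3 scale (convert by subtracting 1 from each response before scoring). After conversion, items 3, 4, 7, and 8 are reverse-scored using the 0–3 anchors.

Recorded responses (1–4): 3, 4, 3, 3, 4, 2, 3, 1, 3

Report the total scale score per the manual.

Convert to 0–3: 2, 3, 2, 2, 3, 1, 2, 0, 2
Reverse-coded (reverse-coded value = 3 − response):
  item 3: 3 − 2 = 1
  item 4: 3 − 2 = 1
  item 7: 3 − 2 = 1
  item 8: 3 − 0 = 3
Scored: 2, 3, 1, 1, 3, 1, 1, 3, 2
Total = 17

17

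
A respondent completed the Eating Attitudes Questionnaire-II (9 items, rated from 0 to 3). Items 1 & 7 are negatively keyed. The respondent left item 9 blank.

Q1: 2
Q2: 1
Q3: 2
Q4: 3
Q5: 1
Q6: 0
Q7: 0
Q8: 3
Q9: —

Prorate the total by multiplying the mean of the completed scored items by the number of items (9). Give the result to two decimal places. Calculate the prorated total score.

Reverse-coded (reverse-coded value = 3 − response):
  item 1: 3 − 2 = 1
  item 7: 3 − 0 = 3
Completed scored items (8 of 9): 1, 1, 2, 3, 1, 0, 3, 3; sum = 14.
Person mean = 14 / 8 ≈ 1.7500
Prorated total = (14 / 8) × 9 = 15.75 (to 2 dp)

15.75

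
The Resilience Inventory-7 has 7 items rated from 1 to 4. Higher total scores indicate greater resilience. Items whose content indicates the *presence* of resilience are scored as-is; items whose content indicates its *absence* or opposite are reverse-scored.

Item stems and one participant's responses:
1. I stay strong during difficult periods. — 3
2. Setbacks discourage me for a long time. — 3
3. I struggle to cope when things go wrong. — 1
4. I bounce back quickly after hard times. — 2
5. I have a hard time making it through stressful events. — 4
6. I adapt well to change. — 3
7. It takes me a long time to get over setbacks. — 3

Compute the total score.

Items 2, 3, 5, 7 describe the absence/opposite of resilience → reverse-score.
reversed = (1+4) − raw = 5 − raw.
  item 1: 3
  item 2: 5 − 3 = 2
  item 3: 5 − 1 = 4
  item 4: 2
  item 5: 5 − 4 = 1
  item 6: 3
  item 7: 5 − 3 = 2
Total = 3 + 2 + 4 + 2 + 1 + 3 + 2 = 17

17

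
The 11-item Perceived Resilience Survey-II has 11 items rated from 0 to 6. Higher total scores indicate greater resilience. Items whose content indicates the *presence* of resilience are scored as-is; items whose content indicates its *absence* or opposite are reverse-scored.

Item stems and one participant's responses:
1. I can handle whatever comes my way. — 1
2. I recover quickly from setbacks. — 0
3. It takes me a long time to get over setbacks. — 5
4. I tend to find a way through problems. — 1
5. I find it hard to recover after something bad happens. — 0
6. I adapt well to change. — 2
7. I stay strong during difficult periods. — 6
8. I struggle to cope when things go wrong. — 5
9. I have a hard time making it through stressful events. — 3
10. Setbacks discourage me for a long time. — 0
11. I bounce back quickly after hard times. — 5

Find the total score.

Items 3, 5, 8, 9, 10 describe the absence/opposite of resilience → reverse-score.
reverse-coded value = 6 − response.
  item 1: 1
  item 2: 0
  item 3: 6 − 5 = 1
  item 4: 1
  item 5: 6 − 0 = 6
  item 6: 2
  item 7: 6
  item 8: 6 − 5 = 1
  item 9: 6 − 3 = 3
  item 10: 6 − 0 = 6
  item 11: 5
Total = 1 + 0 + 1 + 1 + 6 + 2 + 6 + 1 + 3 + 6 + 5 = 32

32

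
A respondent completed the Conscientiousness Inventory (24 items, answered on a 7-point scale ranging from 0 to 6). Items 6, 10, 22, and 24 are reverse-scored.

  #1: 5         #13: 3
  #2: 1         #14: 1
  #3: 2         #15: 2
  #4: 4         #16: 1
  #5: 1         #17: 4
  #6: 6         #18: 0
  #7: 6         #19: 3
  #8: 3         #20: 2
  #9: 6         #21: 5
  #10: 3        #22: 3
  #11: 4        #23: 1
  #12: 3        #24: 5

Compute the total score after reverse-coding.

64

Reverse-scored items use 6 − raw:
  item 6: 6 − 6 = 0
  item 10: 6 − 3 = 3
  item 22: 6 − 3 = 3
  item 24: 6 − 5 = 1
Scored items: 5, 1, 2, 4, 1, 0, 6, 3, 6, 3, 4, 3, 3, 1, 2, 1, 4, 0, 3, 2, 5, 3, 1, 1
Total = 5 + 1 + 2 + 4 + 1 + 0 + 6 + 3 + 6 + 3 + 4 + 3 + 3 + 1 + 2 + 1 + 4 + 0 + 3 + 2 + 5 + 3 + 1 + 1 = 64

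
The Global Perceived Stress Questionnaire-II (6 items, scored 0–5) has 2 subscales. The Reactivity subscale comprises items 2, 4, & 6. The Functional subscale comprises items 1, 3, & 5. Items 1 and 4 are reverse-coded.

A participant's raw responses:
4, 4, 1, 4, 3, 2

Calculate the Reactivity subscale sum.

Reactivity items: 2, 4, 6.
Of these, item 4 is reverse-coded; reverse-coded value = 5 − response.
  item 2: 4
  item 4: 5 − 4 = 1
  item 6: 2
Sum = 4 + 1 + 2 = 7

7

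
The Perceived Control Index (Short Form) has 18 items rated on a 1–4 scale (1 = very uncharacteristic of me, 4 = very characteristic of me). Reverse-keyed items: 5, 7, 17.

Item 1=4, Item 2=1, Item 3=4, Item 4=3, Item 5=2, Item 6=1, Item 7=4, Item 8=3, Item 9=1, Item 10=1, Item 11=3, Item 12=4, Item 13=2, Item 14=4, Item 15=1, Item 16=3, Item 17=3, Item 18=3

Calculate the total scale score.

44

Apply reverse scoring (reversed = (1+4) − raw = 5 − raw):
  item 5: 5 − 2 = 3
  item 7: 5 − 4 = 1
  item 17: 5 − 3 = 2
Scored responses: 4, 1, 4, 3, 3, 1, 1, 3, 1, 1, 3, 4, 2, 4, 1, 3, 2, 3
Total = 4 + 1 + 4 + 3 + 3 + 1 + 1 + 3 + 1 + 1 + 3 + 4 + 2 + 4 + 1 + 3 + 2 + 3 = 44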